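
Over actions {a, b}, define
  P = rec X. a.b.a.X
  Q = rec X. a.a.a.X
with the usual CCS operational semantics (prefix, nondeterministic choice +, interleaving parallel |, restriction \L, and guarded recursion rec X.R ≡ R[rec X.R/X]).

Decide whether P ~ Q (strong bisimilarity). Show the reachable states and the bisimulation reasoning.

P's transition system — 3 states:
  u0 = rec X. a.b.a.X has moves ··a··> u1
  u1 = b.a.(rec X. a.b.a.X) has moves ··b··> u2
  u2 = a.(rec X. a.b.a.X) has moves ··a··> u0
Q's transition system — 3 states:
  v0 = rec X. a.a.a.X has moves ··a··> v1
  v1 = a.a.(rec X. a.a.a.X) has moves ··a··> v2
  v2 = a.(rec X. a.a.a.X) has moves ··a··> v0
Bisimilarity quotient blocks:
  B0 = {u0}
  B1 = {u1}
  B2 = {u2}
  B3 = {v0, v1, v2}
u0 ∈ B0, v0 ∈ B3 → different blocks

NO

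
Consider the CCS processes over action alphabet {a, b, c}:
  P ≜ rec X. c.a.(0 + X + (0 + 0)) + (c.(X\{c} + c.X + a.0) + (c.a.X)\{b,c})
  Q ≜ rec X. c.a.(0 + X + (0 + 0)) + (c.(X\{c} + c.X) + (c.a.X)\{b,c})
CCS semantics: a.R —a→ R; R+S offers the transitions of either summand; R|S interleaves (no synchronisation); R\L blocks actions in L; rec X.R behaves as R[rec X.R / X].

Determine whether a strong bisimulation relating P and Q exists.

P's transition system — 5 states:
  p0 = rec X. c.a.(0 + X + (0 + 0)) + (c.(X\{c} + c.X + a.0) + (c.a.X)\{b,c}) ⊢ --c--▸ p1, --c--▸ p2
  p1 = (rec X. c.a.(0 + X + (0 + 0)) + (c.(X\{c} + c.X + a.0) + (c.a.X)\{b,c}))\{c} + c.(rec X. c.a.(0 + X + (0 + 0)) + (c.(X\{c} + c.X + a.0) + (c.a.X)\{b,c})) + a.0 ⊢ --a--▸ p3, --c--▸ p0
  p2 = a.(0 + (rec X. c.a.(0 + X + (0 + 0)) + (c.(X\{c} + c.X + a.0) + (c.a.X)\{b,c})) + (0 + 0)) ⊢ --a--▸ p4
  p3 = 0 ⊢ (no moves)
  p4 = 0 + (rec X. c.a.(0 + X + (0 + 0)) + (c.(X\{c} + c.X + a.0) + (c.a.X)\{b,c})) + (0 + 0) ⊢ --c--▸ p1, --c--▸ p2
Q's transition system — 4 states:
  q0 = rec X. c.a.(0 + X + (0 + 0)) + (c.(X\{c} + c.X) + (c.a.X)\{b,c}) ⊢ --c--▸ q1, --c--▸ q2
  q1 = (rec X. c.a.(0 + X + (0 + 0)) + (c.(X\{c} + c.X) + (c.a.X)\{b,c}))\{c} + c.(rec X. c.a.(0 + X + (0 + 0)) + (c.(X\{c} + c.X) + (c.a.X)\{b,c})) ⊢ --c--▸ q0
  q2 = a.(0 + (rec X. c.a.(0 + X + (0 + 0)) + (c.(X\{c} + c.X) + (c.a.X)\{b,c})) + (0 + 0)) ⊢ --a--▸ q3
  q3 = 0 + (rec X. c.a.(0 + X + (0 + 0)) + (c.(X\{c} + c.X) + (c.a.X)\{b,c})) + (0 + 0) ⊢ --c--▸ q1, --c--▸ q2
Partition-refinement fixed point:
  B0 = {p0, p4}
  B1 = {p2}
  B2 = {p1}
  B3 = {p3}
  B4 = {q0, q3}
  B5 = {q1}
  B6 = {q2}
p0 ∈ B0, q0 ∈ B4 → different blocks

not bisimilar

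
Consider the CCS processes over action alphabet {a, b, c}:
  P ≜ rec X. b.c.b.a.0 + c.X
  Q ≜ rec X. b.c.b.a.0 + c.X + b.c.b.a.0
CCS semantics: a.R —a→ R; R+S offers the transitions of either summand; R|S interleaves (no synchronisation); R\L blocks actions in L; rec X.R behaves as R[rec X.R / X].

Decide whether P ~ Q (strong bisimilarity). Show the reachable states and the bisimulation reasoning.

YES

LTS(P): 5 reachable states
  s0 = rec X. b.c.b.a.0 + c.X ⊢ ··b··> s1, ··c··> s0
  s1 = c.b.a.0 ⊢ ··c··> s2
  s2 = b.a.0 ⊢ ··b··> s3
  s3 = a.0 ⊢ ··a··> s4
  s4 = 0 ⊢ stopped
LTS(Q): 5 reachable states
  t0 = rec X. b.c.b.a.0 + c.X + b.c.b.a.0 ⊢ ··b··> t1, ··c··> t0
  t1 = c.b.a.0 ⊢ ··c··> t2
  t2 = b.a.0 ⊢ ··b··> t3
  t3 = a.0 ⊢ ··a··> t4
  t4 = 0 ⊢ stopped
Partition-refinement fixed point:
  B0 = {s0, t0}
  B1 = {s1, t1}
  B2 = {s2, t2}
  B3 = {s3, t3}
  B4 = {s4, t4}
s0 ∈ B0, t0 ∈ B0 → same block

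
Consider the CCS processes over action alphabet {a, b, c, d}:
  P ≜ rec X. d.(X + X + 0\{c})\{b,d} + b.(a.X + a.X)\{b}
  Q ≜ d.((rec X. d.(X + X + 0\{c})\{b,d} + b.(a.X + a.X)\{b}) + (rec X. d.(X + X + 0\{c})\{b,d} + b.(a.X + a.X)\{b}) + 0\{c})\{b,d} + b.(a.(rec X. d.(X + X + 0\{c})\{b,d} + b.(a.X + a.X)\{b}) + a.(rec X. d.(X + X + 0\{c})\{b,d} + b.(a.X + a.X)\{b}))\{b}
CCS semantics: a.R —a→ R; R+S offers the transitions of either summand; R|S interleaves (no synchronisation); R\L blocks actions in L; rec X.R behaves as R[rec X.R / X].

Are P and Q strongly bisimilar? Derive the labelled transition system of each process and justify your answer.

LTS(P): 5 reachable states
  s0 = rec X. d.(X + X + 0\{c})\{b,d} + b.(a.X + a.X)\{b} has moves ··b··> s1, ··d··> s2
  s1 = (a.(rec X. d.(X + X + 0\{c})\{b,d} + b.(a.X + a.X)\{b}) + a.(rec X. d.(X + X + 0\{c})\{b,d} + b.(a.X + a.X)\{b}))\{b} has moves ··a··> s3
  s2 = ((rec X. d.(X + X + 0\{c})\{b,d} + b.(a.X + a.X)\{b}) + (rec X. d.(X + X + 0\{c})\{b,d} + b.(a.X + a.X)\{b}) + 0\{c})\{b,d} has moves ·
  s3 = (rec X. d.(X + X + 0\{c})\{b,d} + b.(a.X + a.X)\{b})\{b} has moves ··d··> s4
  s4 = ((rec X. d.(X + X + 0\{c})\{b,d} + b.(a.X + a.X)\{b}) + (rec X. d.(X + X + 0\{c})\{b,d} + b.(a.X + a.X)\{b}) + 0\{c})\{b,d}\{b} has moves ·
LTS(Q): 5 reachable states
  t0 = d.((rec X. d.(X + X + 0\{c})\{b,d} + b.(a.X + a.X)\{b}) + (rec X. d.(X + X + 0\{c})\{b,d} + b.(a.X + a.X)\{b}) + 0\{c})\{b,d} + b.(a.(rec X. d.(X + X + 0\{c})\{b,d} + b.(a.X + a.X)\{b}) + a.(rec X. d.(X + X + 0\{c})\{b,d} + b.(a.X + a.X)\{b}))\{b} has moves ··b··> t1, ··d··> t2
  t1 = (a.(rec X. d.(X + X + 0\{c})\{b,d} + b.(a.X + a.X)\{b}) + a.(rec X. d.(X + X + 0\{c})\{b,d} + b.(a.X + a.X)\{b}))\{b} has moves ··a··> t3
  t2 = ((rec X. d.(X + X + 0\{c})\{b,d} + b.(a.X + a.X)\{b}) + (rec X. d.(X + X + 0\{c})\{b,d} + b.(a.X + a.X)\{b}) + 0\{c})\{b,d} has moves ·
  t3 = (rec X. d.(X + X + 0\{c})\{b,d} + b.(a.X + a.X)\{b})\{b} has moves ··d··> t4
  t4 = ((rec X. d.(X + X + 0\{c})\{b,d} + b.(a.X + a.X)\{b}) + (rec X. d.(X + X + 0\{c})\{b,d} + b.(a.X + a.X)\{b}) + 0\{c})\{b,d}\{b} has moves ·
Coarsest stable partition (strong bisimilarity classes):
  B0 = {s0, t0}
  B1 = {s1, t1}
  B2 = {s3, t3}
  B3 = {s2, s4, t2, t4}
s0 ∈ B0, t0 ∈ B0 → same block

bisimilar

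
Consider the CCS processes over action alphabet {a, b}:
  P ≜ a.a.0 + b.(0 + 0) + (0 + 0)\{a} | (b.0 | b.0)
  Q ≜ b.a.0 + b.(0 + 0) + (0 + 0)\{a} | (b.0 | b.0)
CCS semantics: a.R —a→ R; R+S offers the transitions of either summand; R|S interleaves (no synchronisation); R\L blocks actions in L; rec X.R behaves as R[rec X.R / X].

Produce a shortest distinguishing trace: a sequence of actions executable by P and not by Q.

LTS(P): 7 reachable states
  m0 = a.a.0 + b.(0 + 0) + (0 + 0)\{a} | (b.0 | b.0) :: -a-> m1, -b-> m2, -b-> m3, -b-> m4
  m1 = a.0 :: -a-> m5
  m2 = (0 + 0)\{a} | (0 | b.0) :: -b-> m6
  m3 = (0 + 0)\{a} | (b.0 | 0) :: -b-> m6
  m4 = 0 + 0 :: deadlocked
  m5 = 0 :: deadlocked
  m6 = (0 + 0)\{a} | (0 | 0) :: deadlocked
LTS(Q): 7 reachable states
  n0 = b.a.0 + b.(0 + 0) + (0 + 0)\{a} | (b.0 | b.0) :: -b-> n1, -b-> n2, -b-> n3, -b-> n4
  n1 = (0 + 0)\{a} | (0 | b.0) :: -b-> n5
  n2 = (0 + 0)\{a} | (b.0 | 0) :: -b-> n5
  n3 = 0 + 0 :: deadlocked
  n4 = a.0 :: -a-> n6
  n5 = (0 + 0)\{a} | (0 | 0) :: deadlocked
  n6 = 0 :: deadlocked
Run σ = ⟨a⟩ on P: start {m0}
  after a @ step 1: {m1}
  — P admits the full trace.
Run σ = ⟨a⟩ on Q: start {n0}
  after a @ step 1: no successor for Q

a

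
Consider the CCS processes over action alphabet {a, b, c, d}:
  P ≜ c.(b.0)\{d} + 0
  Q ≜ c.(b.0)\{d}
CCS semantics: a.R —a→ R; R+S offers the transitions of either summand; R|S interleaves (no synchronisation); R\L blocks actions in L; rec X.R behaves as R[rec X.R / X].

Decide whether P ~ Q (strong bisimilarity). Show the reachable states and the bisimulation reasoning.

Reachable graph of P (3 states):
  s0 = c.(b.0)\{d} + 0 ⊢ —c→ s1
  s1 = (b.0)\{d} ⊢ —b→ s2
  s2 = 0\{d} ⊢ (no moves)
Reachable graph of Q (3 states):
  t0 = c.(b.0)\{d} ⊢ —c→ t1
  t1 = (b.0)\{d} ⊢ —b→ t2
  t2 = 0\{d} ⊢ (no moves)
Bisimilarity quotient blocks:
  B0 = {s0, t0}
  B1 = {s1, t1}
  B2 = {s2, t2}
s0 ∈ B0, t0 ∈ B0 → same block

bisimilar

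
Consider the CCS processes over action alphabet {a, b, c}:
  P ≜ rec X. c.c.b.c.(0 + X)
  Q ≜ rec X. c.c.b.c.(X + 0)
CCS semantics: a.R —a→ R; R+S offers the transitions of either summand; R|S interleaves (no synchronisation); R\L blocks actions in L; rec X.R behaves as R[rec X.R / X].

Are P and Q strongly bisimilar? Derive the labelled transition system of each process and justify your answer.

P's transition system — 5 states:
  m0 = rec X. c.c.b.c.(0 + X) ⊢ =c=> m1
  m1 = c.b.c.(0 + (rec X. c.c.b.c.(0 + X))) ⊢ =c=> m2
  m2 = b.c.(0 + (rec X. c.c.b.c.(0 + X))) ⊢ =b=> m3
  m3 = c.(0 + (rec X. c.c.b.c.(0 + X))) ⊢ =c=> m4
  m4 = 0 + (rec X. c.c.b.c.(0 + X)) ⊢ =c=> m1
Q's transition system — 5 states:
  n0 = rec X. c.c.b.c.(X + 0) ⊢ =c=> n1
  n1 = c.b.c.((rec X. c.c.b.c.(X + 0)) + 0) ⊢ =c=> n2
  n2 = b.c.((rec X. c.c.b.c.(X + 0)) + 0) ⊢ =b=> n3
  n3 = c.((rec X. c.c.b.c.(X + 0)) + 0) ⊢ =c=> n4
  n4 = (rec X. c.c.b.c.(X + 0)) + 0 ⊢ =c=> n1
Coarsest stable partition (strong bisimilarity classes):
  B0 = {m0, m4, n0, n4}
  B1 = {m1, n1}
  B2 = {m2, n2}
  B3 = {m3, n3}
m0 ∈ B0, n0 ∈ B0 → same block

bisimilar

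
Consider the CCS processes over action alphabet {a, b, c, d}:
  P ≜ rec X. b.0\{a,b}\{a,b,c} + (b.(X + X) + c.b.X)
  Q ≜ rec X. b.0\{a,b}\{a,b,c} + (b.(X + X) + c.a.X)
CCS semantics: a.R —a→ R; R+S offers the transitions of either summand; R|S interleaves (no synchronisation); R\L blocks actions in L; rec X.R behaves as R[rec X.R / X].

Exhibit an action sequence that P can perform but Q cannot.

P's transition system — 4 states:
  p0 = rec X. b.0\{a,b}\{a,b,c} + (b.(X + X) + c.b.X) :: -b-> p1, -b-> p2, -c-> p3
  p1 = (rec X. b.0\{a,b}\{a,b,c} + (b.(X + X) + c.b.X)) + (rec X. b.0\{a,b}\{a,b,c} + (b.(X + X) + c.b.X)) :: -b-> p1, -b-> p2, -c-> p3
  p2 = 0\{a,b}\{a,b,c} :: ∅
  p3 = b.(rec X. b.0\{a,b}\{a,b,c} + (b.(X + X) + c.b.X)) :: -b-> p0
Q's transition system — 4 states:
  q0 = rec X. b.0\{a,b}\{a,b,c} + (b.(X + X) + c.a.X) :: -b-> q1, -b-> q2, -c-> q3
  q1 = (rec X. b.0\{a,b}\{a,b,c} + (b.(X + X) + c.a.X)) + (rec X. b.0\{a,b}\{a,b,c} + (b.(X + X) + c.a.X)) :: -b-> q1, -b-> q2, -c-> q3
  q2 = 0\{a,b}\{a,b,c} :: ∅
  q3 = a.(rec X. b.0\{a,b}\{a,b,c} + (b.(X + X) + c.a.X)) :: -a-> q0
Trace ⟨cb⟩ through P, begin at {p0}:
  step 1 (c): {p3}
  step 2 (b): {p0}
  P completes σ.
Trace ⟨cb⟩ through Q, begin at {q0}:
  step 1 (c): {q3}
  step 2 (b): no successor for Q

cb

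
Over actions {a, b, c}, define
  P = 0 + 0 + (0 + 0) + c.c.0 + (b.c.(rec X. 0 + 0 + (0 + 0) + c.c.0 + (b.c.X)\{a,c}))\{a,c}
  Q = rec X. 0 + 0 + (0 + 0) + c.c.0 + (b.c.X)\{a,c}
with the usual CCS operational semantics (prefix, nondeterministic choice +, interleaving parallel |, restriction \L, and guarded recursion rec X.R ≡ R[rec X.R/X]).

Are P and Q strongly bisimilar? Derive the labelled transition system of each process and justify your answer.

LTS(P): 4 reachable states
  m0 = 0 + 0 + (0 + 0) + c.c.0 + (b.c.(rec X. 0 + 0 + (0 + 0) + c.c.0 + (b.c.X)\{a,c}))\{a,c} | —b→ m1, —c→ m2
  m1 = (c.(rec X. 0 + 0 + (0 + 0) + c.c.0 + (b.c.X)\{a,c}))\{a,c} | ·
  m2 = c.0 | —c→ m3
  m3 = 0 | ·
LTS(Q): 4 reachable states
  n0 = rec X. 0 + 0 + (0 + 0) + c.c.0 + (b.c.X)\{a,c} | —b→ n1, —c→ n2
  n1 = (c.(rec X. 0 + 0 + (0 + 0) + c.c.0 + (b.c.X)\{a,c}))\{a,c} | ·
  n2 = c.0 | —c→ n3
  n3 = 0 | ·
Coarsest stable partition (strong bisimilarity classes):
  B0 = {m0, n0}
  B1 = {m1, m3, n1, n3}
  B2 = {m2, n2}
m0 ∈ B0, n0 ∈ B0 → same block

P ~ Q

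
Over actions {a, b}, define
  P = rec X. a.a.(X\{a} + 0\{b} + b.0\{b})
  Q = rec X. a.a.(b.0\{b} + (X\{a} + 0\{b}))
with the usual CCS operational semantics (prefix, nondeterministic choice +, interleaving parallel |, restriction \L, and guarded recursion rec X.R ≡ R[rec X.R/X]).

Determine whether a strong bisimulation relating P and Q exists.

bisimilar

P's transition system — 4 states:
  m0 = rec X. a.a.(X\{a} + 0\{b} + b.0\{b}) :: --a--▸ m1
  m1 = a.((rec X. a.a.(X\{a} + 0\{b} + b.0\{b}))\{a} + 0\{b} + b.0\{b}) :: --a--▸ m2
  m2 = (rec X. a.a.(X\{a} + 0\{b} + b.0\{b}))\{a} + 0\{b} + b.0\{b} :: --b--▸ m3
  m3 = 0\{b} :: ·
Q's transition system — 4 states:
  n0 = rec X. a.a.(b.0\{b} + (X\{a} + 0\{b})) :: --a--▸ n1
  n1 = a.(b.0\{b} + ((rec X. a.a.(b.0\{b} + (X\{a} + 0\{b})))\{a} + 0\{b})) :: --a--▸ n2
  n2 = b.0\{b} + ((rec X. a.a.(b.0\{b} + (X\{a} + 0\{b})))\{a} + 0\{b}) :: --b--▸ n3
  n3 = 0\{b} :: ·
Coarsest stable partition (strong bisimilarity classes):
  B0 = {m0, n0}
  B1 = {m1, n1}
  B2 = {m2, n2}
  B3 = {m3, n3}
m0 ∈ B0, n0 ∈ B0 → same block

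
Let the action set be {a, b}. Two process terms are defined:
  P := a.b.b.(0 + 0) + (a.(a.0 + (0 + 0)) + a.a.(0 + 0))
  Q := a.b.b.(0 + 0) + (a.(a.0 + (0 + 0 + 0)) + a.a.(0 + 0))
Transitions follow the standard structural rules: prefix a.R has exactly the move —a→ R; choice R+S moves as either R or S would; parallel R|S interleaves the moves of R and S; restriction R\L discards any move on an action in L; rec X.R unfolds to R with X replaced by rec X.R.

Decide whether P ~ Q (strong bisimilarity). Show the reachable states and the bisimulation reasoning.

Reachable graph of P (7 states):
  m0 = a.b.b.(0 + 0) + (a.(a.0 + (0 + 0)) + a.a.(0 + 0)) ⊢ —a→ m1, —a→ m2, —a→ m3
  m1 = a.(0 + 0) ⊢ —a→ m4
  m2 = a.0 + (0 + 0) ⊢ —a→ m5
  m3 = b.b.(0 + 0) ⊢ —b→ m6
  m4 = 0 + 0 ⊢ ·
  m5 = 0 ⊢ ·
  m6 = b.(0 + 0) ⊢ —b→ m4
Reachable graph of Q (7 states):
  n0 = a.b.b.(0 + 0) + (a.(a.0 + (0 + 0 + 0)) + a.a.(0 + 0)) ⊢ —a→ n1, —a→ n2, —a→ n3
  n1 = a.(0 + 0) ⊢ —a→ n4
  n2 = a.0 + (0 + 0 + 0) ⊢ —a→ n5
  n3 = b.b.(0 + 0) ⊢ —b→ n6
  n4 = 0 + 0 ⊢ ·
  n5 = 0 ⊢ ·
  n6 = b.(0 + 0) ⊢ —b→ n4
Bisimilarity quotient blocks:
  B0 = {m0, n0}
  B1 = {m1, m2, n1, n2}
  B2 = {m4, m5, n4, n5}
  B3 = {m3, n3}
  B4 = {m6, n6}
m0 ∈ B0, n0 ∈ B0 → same block

P ~ Q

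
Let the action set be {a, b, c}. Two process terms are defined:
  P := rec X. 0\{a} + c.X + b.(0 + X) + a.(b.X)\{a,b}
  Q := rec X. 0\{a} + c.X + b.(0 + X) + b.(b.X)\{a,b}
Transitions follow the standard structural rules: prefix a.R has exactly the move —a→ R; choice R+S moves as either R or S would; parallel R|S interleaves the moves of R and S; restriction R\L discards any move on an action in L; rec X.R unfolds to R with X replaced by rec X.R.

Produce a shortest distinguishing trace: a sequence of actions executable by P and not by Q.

a

Reachable graph of P (3 states):
  p0 = rec X. 0\{a} + c.X + b.(0 + X) + a.(b.X)\{a,b} has moves -a-> p1, -b-> p2, -c-> p0
  p1 = (b.(rec X. 0\{a} + c.X + b.(0 + X) + a.(b.X)\{a,b}))\{a,b} has moves ·
  p2 = 0 + (rec X. 0\{a} + c.X + b.(0 + X) + a.(b.X)\{a,b}) has moves -a-> p1, -b-> p2, -c-> p0
Reachable graph of Q (3 states):
  q0 = rec X. 0\{a} + c.X + b.(0 + X) + b.(b.X)\{a,b} has moves -b-> q1, -b-> q2, -c-> q0
  q1 = (b.(rec X. 0\{a} + c.X + b.(0 + X) + b.(b.X)\{a,b}))\{a,b} has moves ·
  q2 = 0 + (rec X. 0\{a} + c.X + b.(0 + X) + b.(b.X)\{a,b}) has moves -b-> q1, -b-> q2, -c-> q0
Executing a from P (initial set {p0}):
  [1] a ⇒ {p1}
  P completes σ.
Executing a from Q (initial set {q0}):
  [1] a ⇒ ∅ (Q stuck)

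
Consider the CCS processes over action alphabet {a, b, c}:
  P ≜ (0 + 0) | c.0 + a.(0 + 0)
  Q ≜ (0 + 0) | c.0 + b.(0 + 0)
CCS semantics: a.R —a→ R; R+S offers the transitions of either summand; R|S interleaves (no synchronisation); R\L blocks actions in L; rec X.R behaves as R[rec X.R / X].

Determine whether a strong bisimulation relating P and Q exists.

Reachable graph of P (3 states):
  m0 = (0 + 0) | c.0 + a.(0 + 0) → ··a··> m1, ··c··> m2
  m1 = 0 + 0 → ·
  m2 = (0 + 0) | 0 → ·
Reachable graph of Q (3 states):
  n0 = (0 + 0) | c.0 + b.(0 + 0) → ··b··> n1, ··c··> n2
  n1 = 0 + 0 → ·
  n2 = (0 + 0) | 0 → ·
Partition-refinement fixed point:
  B0 = {m0}
  B1 = {m1, m2, n1, n2}
  B2 = {n0}
m0 ∈ B0, n0 ∈ B2 → different blocks

not bisimilar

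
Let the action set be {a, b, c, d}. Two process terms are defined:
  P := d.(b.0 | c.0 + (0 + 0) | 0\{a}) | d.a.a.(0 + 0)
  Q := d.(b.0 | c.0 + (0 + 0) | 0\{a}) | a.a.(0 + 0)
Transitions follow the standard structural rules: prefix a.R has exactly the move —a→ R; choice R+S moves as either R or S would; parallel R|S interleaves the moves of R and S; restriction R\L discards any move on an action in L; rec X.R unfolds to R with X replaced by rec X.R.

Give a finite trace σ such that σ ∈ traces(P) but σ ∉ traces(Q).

LTS(P): 20 reachable states
  u0 = d.(b.0 | c.0 + (0 + 0) | 0\{a}) | d.a.a.(0 + 0) :: --d--▸ u1, --d--▸ u2
  u1 = (b.0 | c.0 + (0 + 0) | 0\{a}) | d.a.a.(0 + 0) :: --b--▸ u3, --c--▸ u4, --d--▸ u5
  u2 = d.(b.0 | c.0 + (0 + 0) | 0\{a}) | a.a.(0 + 0) :: --a--▸ u6, --d--▸ u5
  u3 = 0 | c.0 | d.a.a.(0 + 0) :: --c--▸ u7, --d--▸ u8
  u4 = b.0 | 0 | d.a.a.(0 + 0) :: --b--▸ u7, --d--▸ u9
  u5 = (b.0 | c.0 + (0 + 0) | 0\{a}) | a.a.(0 + 0) :: --a--▸ u10, --b--▸ u8, --c--▸ u9
  u6 = d.(b.0 | c.0 + (0 + 0) | 0\{a}) | a.(0 + 0) :: --a--▸ u11, --d--▸ u10
  u7 = 0 | 0 | d.a.a.(0 + 0) :: --d--▸ u12
  u8 = 0 | c.0 | a.a.(0 + 0) :: --a--▸ u13, --c--▸ u12
  u9 = b.0 | 0 | a.a.(0 + 0) :: --a--▸ u14, --b--▸ u12
  u10 = (b.0 | c.0 + (0 + 0) | 0\{a}) | a.(0 + 0) :: --a--▸ u15, --b--▸ u13, --c--▸ u14
  u11 = d.(b.0 | c.0 + (0 + 0) | 0\{a}) | (0 + 0) :: --d--▸ u15
  u12 = 0 | 0 | a.a.(0 + 0) :: --a--▸ u16
  u13 = 0 | c.0 | a.(0 + 0) :: --a--▸ u17, --c--▸ u16
  u14 = b.0 | 0 | a.(0 + 0) :: --a--▸ u18, --b--▸ u16
  u15 = (b.0 | c.0 + (0 + 0) | 0\{a}) | (0 + 0) :: --b--▸ u17, --c--▸ u18
  u16 = 0 | 0 | a.(0 + 0) :: --a--▸ u19
  u17 = 0 | c.0 | (0 + 0) :: --c--▸ u19
  u18 = b.0 | 0 | (0 + 0) :: --b--▸ u19
  u19 = 0 | 0 | (0 + 0) :: deadlocked
LTS(Q): 15 reachable states
  v0 = d.(b.0 | c.0 + (0 + 0) | 0\{a}) | a.a.(0 + 0) :: --a--▸ v1, --d--▸ v2
  v1 = d.(b.0 | c.0 + (0 + 0) | 0\{a}) | a.(0 + 0) :: --a--▸ v3, --d--▸ v4
  v2 = (b.0 | c.0 + (0 + 0) | 0\{a}) | a.a.(0 + 0) :: --a--▸ v4, --b--▸ v5, --c--▸ v6
  v3 = d.(b.0 | c.0 + (0 + 0) | 0\{a}) | (0 + 0) :: --d--▸ v7
  v4 = (b.0 | c.0 + (0 + 0) | 0\{a}) | a.(0 + 0) :: --a--▸ v7, --b--▸ v8, --c--▸ v9
  v5 = 0 | c.0 | a.a.(0 + 0) :: --a--▸ v8, --c--▸ v10
  v6 = b.0 | 0 | a.a.(0 + 0) :: --a--▸ v9, --b--▸ v10
  v7 = (b.0 | c.0 + (0 + 0) | 0\{a}) | (0 + 0) :: --b--▸ v11, --c--▸ v12
  v8 = 0 | c.0 | a.(0 + 0) :: --a--▸ v11, --c--▸ v13
  v9 = b.0 | 0 | a.(0 + 0) :: --a--▸ v12, --b--▸ v13
  v10 = 0 | 0 | a.a.(0 + 0) :: --a--▸ v13
  v11 = 0 | c.0 | (0 + 0) :: --c--▸ v14
  v12 = b.0 | 0 | (0 + 0) :: --b--▸ v14
  v13 = 0 | 0 | a.(0 + 0) :: --a--▸ v14
  v14 = 0 | 0 | (0 + 0) :: deadlocked
Executing dd from P (initial set {u0}):
  step 1 (d): {u1, u2}
  step 2 (d): {u5}
  ✓ P
Executing dd from Q (initial set {v0}):
  step 1 (d): {v2}
  step 2 (d): no successor for Q

dd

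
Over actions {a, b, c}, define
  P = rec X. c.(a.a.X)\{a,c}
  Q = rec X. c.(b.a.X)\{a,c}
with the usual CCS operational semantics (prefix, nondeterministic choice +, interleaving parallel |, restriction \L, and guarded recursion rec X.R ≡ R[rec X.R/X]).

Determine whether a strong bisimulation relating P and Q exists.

Reachable graph of P (2 states):
  s0 = rec X. c.(a.a.X)\{a,c} → ··c··> s1
  s1 = (a.a.(rec X. c.(a.a.X)\{a,c}))\{a,c} → stopped
Reachable graph of Q (3 states):
  t0 = rec X. c.(b.a.X)\{a,c} → ··c··> t1
  t1 = (b.a.(rec X. c.(b.a.X)\{a,c}))\{a,c} → ··b··> t2
  t2 = (a.(rec X. c.(b.a.X)\{a,c}))\{a,c} → stopped
Coarsest stable partition (strong bisimilarity classes):
  B0 = {s0}
  B1 = {s1, t2}
  B2 = {t0}
  B3 = {t1}
s0 ∈ B0, t0 ∈ B2 → different blocks

not bisimilar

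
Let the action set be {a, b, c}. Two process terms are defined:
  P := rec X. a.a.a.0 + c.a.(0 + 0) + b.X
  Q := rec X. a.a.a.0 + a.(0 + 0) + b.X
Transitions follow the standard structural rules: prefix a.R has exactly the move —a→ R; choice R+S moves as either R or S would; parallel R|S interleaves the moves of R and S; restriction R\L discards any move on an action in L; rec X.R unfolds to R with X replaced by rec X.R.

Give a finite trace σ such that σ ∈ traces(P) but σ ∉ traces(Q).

c

P's transition system — 6 states:
  m0 = rec X. a.a.a.0 + c.a.(0 + 0) + b.X ⊢ ··a··> m1, ··b··> m0, ··c··> m2
  m1 = a.a.0 ⊢ ··a··> m3
  m2 = a.(0 + 0) ⊢ ··a··> m4
  m3 = a.0 ⊢ ··a··> m5
  m4 = 0 + 0 ⊢ stopped
  m5 = 0 ⊢ stopped
Q's transition system — 5 states:
  n0 = rec X. a.a.a.0 + a.(0 + 0) + b.X ⊢ ··a··> n1, ··a··> n2, ··b··> n0
  n1 = 0 + 0 ⊢ stopped
  n2 = a.a.0 ⊢ ··a··> n3
  n3 = a.0 ⊢ ··a··> n4
  n4 = 0 ⊢ stopped
Executing c from P (initial set {m0}):
  [1] c ⇒ {m2}
  ✓ P
Executing c from Q (initial set {n0}):
  [1] c ⇒ no successor for Q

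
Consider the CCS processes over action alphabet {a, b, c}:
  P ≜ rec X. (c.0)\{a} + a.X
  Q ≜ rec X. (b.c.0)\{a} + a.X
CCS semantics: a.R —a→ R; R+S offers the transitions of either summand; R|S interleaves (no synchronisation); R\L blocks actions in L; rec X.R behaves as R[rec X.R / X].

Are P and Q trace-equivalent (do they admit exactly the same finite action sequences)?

trace-distinct — witness ⟨c⟩

P's transition system — 2 states:
  u0 = rec X. (c.0)\{a} + a.X → --a--▸ u0, --c--▸ u1
  u1 = 0\{a} → stopped
Q's transition system — 3 states:
  v0 = rec X. (b.c.0)\{a} + a.X → --a--▸ v0, --b--▸ v1
  v1 = (c.0)\{a} → --c--▸ v2
  v2 = 0\{a} → stopped
Run σ = ⟨c⟩ on P: start {u0}
  after c @ step 1: {u1}
  — P admits the full trace.
Run σ = ⟨c⟩ on Q: start {v0}
  after c @ step 1: no successor for Q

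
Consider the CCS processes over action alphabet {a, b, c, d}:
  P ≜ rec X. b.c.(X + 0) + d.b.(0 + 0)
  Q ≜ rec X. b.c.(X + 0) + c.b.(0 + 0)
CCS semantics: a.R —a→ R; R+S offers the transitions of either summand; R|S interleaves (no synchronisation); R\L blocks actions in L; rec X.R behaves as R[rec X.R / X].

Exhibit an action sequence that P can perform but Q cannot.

d

P's transition system — 5 states:
  p0 = rec X. b.c.(X + 0) + d.b.(0 + 0) has moves =b=> p1, =d=> p2
  p1 = c.((rec X. b.c.(X + 0) + d.b.(0 + 0)) + 0) has moves =c=> p3
  p2 = b.(0 + 0) has moves =b=> p4
  p3 = (rec X. b.c.(X + 0) + d.b.(0 + 0)) + 0 has moves =b=> p1, =d=> p2
  p4 = 0 + 0 has moves (no moves)
Q's transition system — 5 states:
  q0 = rec X. b.c.(X + 0) + c.b.(0 + 0) has moves =b=> q1, =c=> q2
  q1 = c.((rec X. b.c.(X + 0) + c.b.(0 + 0)) + 0) has moves =c=> q3
  q2 = b.(0 + 0) has moves =b=> q4
  q3 = (rec X. b.c.(X + 0) + c.b.(0 + 0)) + 0 has moves =b=> q1, =c=> q2
  q4 = 0 + 0 has moves (no moves)
Trace ⟨d⟩ through P, begin at {p0}:
  [1] d ⇒ {p2}
  P completes σ.
Trace ⟨d⟩ through Q, begin at {q0}:
  [1] d ⇒ ∅  — Q cannot continue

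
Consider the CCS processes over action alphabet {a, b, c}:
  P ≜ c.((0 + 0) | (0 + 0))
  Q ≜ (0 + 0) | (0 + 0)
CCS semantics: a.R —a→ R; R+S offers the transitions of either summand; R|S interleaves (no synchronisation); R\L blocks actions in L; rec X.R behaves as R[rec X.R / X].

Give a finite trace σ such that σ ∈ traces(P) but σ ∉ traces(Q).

c

LTS(P): 2 reachable states
  p0 = c.((0 + 0) | (0 + 0)) has moves -c-> p1
  p1 = (0 + 0) | (0 + 0) has moves ∅
LTS(Q): 1 reachable states
  q0 = (0 + 0) | (0 + 0) has moves ∅
Executing c from P (initial set {p0}):
  [1] c ⇒ {p1}
  ✓ P
Executing c from Q (initial set {q0}):
  [1] c ⇒ ∅  — Q cannot continue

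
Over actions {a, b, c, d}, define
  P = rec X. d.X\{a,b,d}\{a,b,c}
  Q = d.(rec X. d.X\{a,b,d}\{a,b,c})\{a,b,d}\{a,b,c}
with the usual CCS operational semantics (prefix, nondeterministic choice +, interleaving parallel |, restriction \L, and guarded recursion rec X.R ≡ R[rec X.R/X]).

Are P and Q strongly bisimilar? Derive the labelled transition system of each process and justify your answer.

YES

LTS(P): 2 reachable states
  m0 = rec X. d.X\{a,b,d}\{a,b,c} → —d→ m1
  m1 = (rec X. d.X\{a,b,d}\{a,b,c})\{a,b,d}\{a,b,c} → ·
LTS(Q): 2 reachable states
  n0 = d.(rec X. d.X\{a,b,d}\{a,b,c})\{a,b,d}\{a,b,c} → —d→ n1
  n1 = (rec X. d.X\{a,b,d}\{a,b,c})\{a,b,d}\{a,b,c} → ·
Coarsest stable partition (strong bisimilarity classes):
  B0 = {m0, n0}
  B1 = {m1, n1}
m0 ∈ B0, n0 ∈ B0 → same block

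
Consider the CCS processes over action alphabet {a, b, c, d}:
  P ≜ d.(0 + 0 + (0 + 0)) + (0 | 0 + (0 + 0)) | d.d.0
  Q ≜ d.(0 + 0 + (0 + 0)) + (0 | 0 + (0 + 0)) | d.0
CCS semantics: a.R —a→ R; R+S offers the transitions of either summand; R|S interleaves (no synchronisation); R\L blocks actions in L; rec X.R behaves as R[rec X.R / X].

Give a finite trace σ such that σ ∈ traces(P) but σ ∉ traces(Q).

LTS(P): 4 reachable states
  s0 = d.(0 + 0 + (0 + 0)) + (0 | 0 + (0 + 0)) | d.d.0 :: —d→ s1, —d→ s2
  s1 = (0 | 0 + (0 + 0)) | d.0 :: —d→ s3
  s2 = 0 + 0 + (0 + 0) :: stopped
  s3 = (0 | 0 + (0 + 0)) | 0 :: stopped
LTS(Q): 3 reachable states
  t0 = d.(0 + 0 + (0 + 0)) + (0 | 0 + (0 + 0)) | d.0 :: —d→ t1, —d→ t2
  t1 = (0 | 0 + (0 + 0)) | 0 :: stopped
  t2 = 0 + 0 + (0 + 0) :: stopped
Trace ⟨dd⟩ through P, begin at {s0}:
  [1] d ⇒ {s1, s2}
  [2] d ⇒ {s3}
  — P admits the full trace.
Trace ⟨dd⟩ through Q, begin at {t0}:
  [1] d ⇒ {t1, t2}
  [2] d ⇒ ∅ (Q stuck)

dd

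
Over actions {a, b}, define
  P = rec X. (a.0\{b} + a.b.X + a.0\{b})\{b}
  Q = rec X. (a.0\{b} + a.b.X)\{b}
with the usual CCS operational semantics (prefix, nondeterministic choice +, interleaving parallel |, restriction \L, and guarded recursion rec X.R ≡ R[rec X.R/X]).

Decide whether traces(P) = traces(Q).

Reachable graph of P (3 states):
  u0 = rec X. (a.0\{b} + a.b.X + a.0\{b})\{b} :: --a--▸ u1, --a--▸ u2
  u1 = (b.(rec X. (a.0\{b} + a.b.X + a.0\{b})\{b}))\{b} :: ·
  u2 = 0\{b}\{b} :: ·
Reachable graph of Q (3 states):
  v0 = rec X. (a.0\{b} + a.b.X)\{b} :: --a--▸ v1, --a--▸ v2
  v1 = (b.(rec X. (a.0\{b} + a.b.X)\{b}))\{b} :: ·
  v2 = 0\{b}\{b} :: ·
Coarsest stable partition (strong bisimilarity classes):
  B0 = {u0, v0}
  B1 = {u1, u2, v1, v2}
u0 ∈ B0, v0 ∈ B0 → same block
Bisimilar ⇒ trace-equivalent.

traces(P) = traces(Q)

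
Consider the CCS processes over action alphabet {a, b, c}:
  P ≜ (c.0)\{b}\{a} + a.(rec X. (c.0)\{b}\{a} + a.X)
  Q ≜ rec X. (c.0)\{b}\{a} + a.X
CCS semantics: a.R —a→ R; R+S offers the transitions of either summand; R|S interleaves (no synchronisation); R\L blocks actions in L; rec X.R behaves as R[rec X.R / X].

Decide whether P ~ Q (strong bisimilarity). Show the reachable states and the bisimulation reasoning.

P's transition system — 3 states:
  u0 = (c.0)\{b}\{a} + a.(rec X. (c.0)\{b}\{a} + a.X) ⊢ -a-> u1, -c-> u2
  u1 = rec X. (c.0)\{b}\{a} + a.X ⊢ -a-> u1, -c-> u2
  u2 = 0\{b}\{a} ⊢ deadlocked
Q's transition system — 2 states:
  v0 = rec X. (c.0)\{b}\{a} + a.X ⊢ -a-> v0, -c-> v1
  v1 = 0\{b}\{a} ⊢ deadlocked
Bisimilarity quotient blocks:
  B0 = {u0, u1, v0}
  B1 = {u2, v1}
u0 ∈ B0, v0 ∈ B0 → same block

YES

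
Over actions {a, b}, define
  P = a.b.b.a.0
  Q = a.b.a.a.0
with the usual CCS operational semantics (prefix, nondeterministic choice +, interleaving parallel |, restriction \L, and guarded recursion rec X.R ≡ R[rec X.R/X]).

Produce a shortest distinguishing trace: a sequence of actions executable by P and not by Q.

abb

Reachable graph of P (5 states):
  p0 = a.b.b.a.0 → —a→ p1
  p1 = b.b.a.0 → —b→ p2
  p2 = b.a.0 → —b→ p3
  p3 = a.0 → —a→ p4
  p4 = 0 → deadlocked
Reachable graph of Q (5 states):
  q0 = a.b.a.a.0 → —a→ q1
  q1 = b.a.a.0 → —b→ q2
  q2 = a.a.0 → —a→ q3
  q3 = a.0 → —a→ q4
  q4 = 0 → deadlocked
Trace ⟨abb⟩ through P, begin at {p0}:
  after a @ step 1: {p1}
  after b @ step 2: {p2}
  after b @ step 3: {p3}
  — P admits the full trace.
Trace ⟨abb⟩ through Q, begin at {q0}:
  after a @ step 1: {q1}
  after b @ step 2: {q2}
  after b @ step 3: ∅ (Q stuck)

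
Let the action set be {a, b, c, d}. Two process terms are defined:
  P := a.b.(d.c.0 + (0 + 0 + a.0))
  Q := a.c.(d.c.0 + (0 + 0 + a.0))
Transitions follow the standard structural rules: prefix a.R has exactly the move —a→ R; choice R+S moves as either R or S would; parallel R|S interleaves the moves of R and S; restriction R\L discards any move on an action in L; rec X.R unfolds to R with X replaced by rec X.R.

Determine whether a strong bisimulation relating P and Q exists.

NO

LTS(P): 5 reachable states
  u0 = a.b.(d.c.0 + (0 + 0 + a.0)) ⊢ --a--▸ u1
  u1 = b.(d.c.0 + (0 + 0 + a.0)) ⊢ --b--▸ u2
  u2 = d.c.0 + (0 + 0 + a.0) ⊢ --a--▸ u3, --d--▸ u4
  u3 = 0 ⊢ (no moves)
  u4 = c.0 ⊢ --c--▸ u3
LTS(Q): 5 reachable states
  v0 = a.c.(d.c.0 + (0 + 0 + a.0)) ⊢ --a--▸ v1
  v1 = c.(d.c.0 + (0 + 0 + a.0)) ⊢ --c--▸ v2
  v2 = d.c.0 + (0 + 0 + a.0) ⊢ --a--▸ v3, --d--▸ v4
  v3 = 0 ⊢ (no moves)
  v4 = c.0 ⊢ --c--▸ v3
Partition-refinement fixed point:
  B0 = {u0}
  B1 = {u1}
  B2 = {u2, v2}
  B3 = {u4, v4}
  B4 = {u3, v3}
  B5 = {v0}
  B6 = {v1}
u0 ∈ B0, v0 ∈ B5 → different blocks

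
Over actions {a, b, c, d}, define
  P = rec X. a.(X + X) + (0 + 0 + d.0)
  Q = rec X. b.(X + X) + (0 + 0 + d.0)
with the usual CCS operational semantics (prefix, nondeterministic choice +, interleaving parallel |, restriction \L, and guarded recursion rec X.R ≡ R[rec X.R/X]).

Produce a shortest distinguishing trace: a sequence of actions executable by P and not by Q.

a

Reachable graph of P (3 states):
  s0 = rec X. a.(X + X) + (0 + 0 + d.0) has moves ··a··> s1, ··d··> s2
  s1 = (rec X. a.(X + X) + (0 + 0 + d.0)) + (rec X. a.(X + X) + (0 + 0 + d.0)) has moves ··a··> s1, ··d··> s2
  s2 = 0 has moves ∅
Reachable graph of Q (3 states):
  t0 = rec X. b.(X + X) + (0 + 0 + d.0) has moves ··b··> t1, ··d··> t2
  t1 = (rec X. b.(X + X) + (0 + 0 + d.0)) + (rec X. b.(X + X) + (0 + 0 + d.0)) has moves ··b··> t1, ··d··> t2
  t2 = 0 has moves ∅
Executing a from P (initial set {s0}):
  [1] a ⇒ {s1}
  — P admits the full trace.
Executing a from Q (initial set {t0}):
  [1] a ⇒ ∅ (Q stuck)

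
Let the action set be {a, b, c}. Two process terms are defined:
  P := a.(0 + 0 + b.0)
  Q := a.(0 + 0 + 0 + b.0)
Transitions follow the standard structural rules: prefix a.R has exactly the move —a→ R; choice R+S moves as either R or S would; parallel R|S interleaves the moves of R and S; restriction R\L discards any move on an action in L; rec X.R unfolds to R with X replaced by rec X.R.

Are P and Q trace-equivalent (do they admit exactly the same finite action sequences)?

LTS(P): 3 reachable states
  u0 = a.(0 + 0 + b.0) has moves -a-> u1
  u1 = 0 + 0 + b.0 has moves -b-> u2
  u2 = 0 has moves ∅
LTS(Q): 3 reachable states
  v0 = a.(0 + 0 + 0 + b.0) has moves -a-> v1
  v1 = 0 + 0 + 0 + b.0 has moves -b-> v2
  v2 = 0 has moves ∅
Bisimilarity quotient blocks:
  B0 = {u0, v0}
  B1 = {u1, v1}
  B2 = {u2, v2}
u0 ∈ B0, v0 ∈ B0 → same block
Bisimilar ⇒ trace-equivalent.

YES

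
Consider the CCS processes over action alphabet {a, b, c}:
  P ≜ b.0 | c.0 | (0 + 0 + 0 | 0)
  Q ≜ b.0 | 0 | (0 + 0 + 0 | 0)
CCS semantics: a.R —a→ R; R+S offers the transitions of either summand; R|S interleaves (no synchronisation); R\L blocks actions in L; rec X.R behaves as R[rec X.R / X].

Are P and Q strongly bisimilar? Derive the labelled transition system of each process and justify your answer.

not bisimilar

LTS(P): 4 reachable states
  u0 = b.0 | c.0 | (0 + 0 + 0 | 0) ⊢ --b--▸ u1, --c--▸ u2
  u1 = 0 | c.0 | (0 + 0 + 0 | 0) ⊢ --c--▸ u3
  u2 = b.0 | 0 | (0 + 0 + 0 | 0) ⊢ --b--▸ u3
  u3 = 0 | 0 | (0 + 0 + 0 | 0) ⊢ ·
LTS(Q): 2 reachable states
  v0 = b.0 | 0 | (0 + 0 + 0 | 0) ⊢ --b--▸ v1
  v1 = 0 | 0 | (0 + 0 + 0 | 0) ⊢ ·
Coarsest stable partition (strong bisimilarity classes):
  B0 = {u0}
  B1 = {u2, v0}
  B2 = {u3, v1}
  B3 = {u1}
u0 ∈ B0, v0 ∈ B1 → different blocks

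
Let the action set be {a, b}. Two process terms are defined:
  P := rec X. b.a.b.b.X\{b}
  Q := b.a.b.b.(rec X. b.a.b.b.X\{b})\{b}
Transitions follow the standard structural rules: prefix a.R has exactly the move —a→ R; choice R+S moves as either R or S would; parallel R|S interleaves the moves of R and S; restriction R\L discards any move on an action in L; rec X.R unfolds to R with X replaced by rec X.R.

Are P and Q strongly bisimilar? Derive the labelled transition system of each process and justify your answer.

P's transition system — 5 states:
  s0 = rec X. b.a.b.b.X\{b} → ··b··> s1
  s1 = a.b.b.(rec X. b.a.b.b.X\{b})\{b} → ··a··> s2
  s2 = b.b.(rec X. b.a.b.b.X\{b})\{b} → ··b··> s3
  s3 = b.(rec X. b.a.b.b.X\{b})\{b} → ··b··> s4
  s4 = (rec X. b.a.b.b.X\{b})\{b} → stopped
Q's transition system — 5 states:
  t0 = b.a.b.b.(rec X. b.a.b.b.X\{b})\{b} → ··b··> t1
  t1 = a.b.b.(rec X. b.a.b.b.X\{b})\{b} → ··a··> t2
  t2 = b.b.(rec X. b.a.b.b.X\{b})\{b} → ··b··> t3
  t3 = b.(rec X. b.a.b.b.X\{b})\{b} → ··b··> t4
  t4 = (rec X. b.a.b.b.X\{b})\{b} → stopped
Bisimilarity quotient blocks:
  B0 = {s0, t0}
  B1 = {s1, t1}
  B2 = {s2, t2}
  B3 = {s3, t3}
  B4 = {s4, t4}
s0 ∈ B0, t0 ∈ B0 → same block

bisimilar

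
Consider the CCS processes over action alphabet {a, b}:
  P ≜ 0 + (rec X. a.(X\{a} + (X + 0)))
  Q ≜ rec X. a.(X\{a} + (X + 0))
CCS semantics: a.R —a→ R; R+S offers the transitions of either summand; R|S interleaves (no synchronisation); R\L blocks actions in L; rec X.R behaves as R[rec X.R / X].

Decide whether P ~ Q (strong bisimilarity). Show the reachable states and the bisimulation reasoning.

Reachable graph of P (2 states):
  p0 = 0 + (rec X. a.(X\{a} + (X + 0))) has moves —a→ p1
  p1 = (rec X. a.(X\{a} + (X + 0)))\{a} + ((rec X. a.(X\{a} + (X + 0))) + 0) has moves —a→ p1
Reachable graph of Q (2 states):
  q0 = rec X. a.(X\{a} + (X + 0)) has moves —a→ q1
  q1 = (rec X. a.(X\{a} + (X + 0)))\{a} + ((rec X. a.(X\{a} + (X + 0))) + 0) has moves —a→ q1
Partition-refinement fixed point:
  B0 = {p0, p1, q0, q1}
p0 ∈ B0, q0 ∈ B0 → same block

YES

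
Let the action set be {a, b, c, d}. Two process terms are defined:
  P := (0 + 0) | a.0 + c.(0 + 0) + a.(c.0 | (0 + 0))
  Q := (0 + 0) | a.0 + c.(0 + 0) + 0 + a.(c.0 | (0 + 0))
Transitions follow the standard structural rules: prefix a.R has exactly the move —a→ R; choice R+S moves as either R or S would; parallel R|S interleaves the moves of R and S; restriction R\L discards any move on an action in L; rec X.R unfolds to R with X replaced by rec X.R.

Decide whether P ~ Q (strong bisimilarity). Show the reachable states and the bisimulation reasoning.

P ~ Q

Reachable graph of P (5 states):
  m0 = (0 + 0) | a.0 + c.(0 + 0) + a.(c.0 | (0 + 0)) has moves -a-> m1, -a-> m2, -c-> m3
  m1 = (0 + 0) | 0 has moves ·
  m2 = c.0 | (0 + 0) has moves -c-> m4
  m3 = 0 + 0 has moves ·
  m4 = 0 | (0 + 0) has moves ·
Reachable graph of Q (5 states):
  n0 = (0 + 0) | a.0 + c.(0 + 0) + 0 + a.(c.0 | (0 + 0)) has moves -a-> n1, -a-> n2, -c-> n3
  n1 = (0 + 0) | 0 has moves ·
  n2 = c.0 | (0 + 0) has moves -c-> n4
  n3 = 0 + 0 has moves ·
  n4 = 0 | (0 + 0) has moves ·
Coarsest stable partition (strong bisimilarity classes):
  B0 = {m0, n0}
  B1 = {m1, m3, m4, n1, n3, n4}
  B2 = {m2, n2}
m0 ∈ B0, n0 ∈ B0 → same block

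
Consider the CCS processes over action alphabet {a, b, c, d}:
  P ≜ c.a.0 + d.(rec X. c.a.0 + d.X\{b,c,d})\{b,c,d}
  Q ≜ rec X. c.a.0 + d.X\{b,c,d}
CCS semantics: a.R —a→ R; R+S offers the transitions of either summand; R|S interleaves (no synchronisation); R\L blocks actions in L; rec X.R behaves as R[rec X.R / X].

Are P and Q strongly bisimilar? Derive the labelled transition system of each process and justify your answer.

YES

LTS(P): 4 reachable states
  p0 = c.a.0 + d.(rec X. c.a.0 + d.X\{b,c,d})\{b,c,d} ⊢ =c=> p1, =d=> p2
  p1 = a.0 ⊢ =a=> p3
  p2 = (rec X. c.a.0 + d.X\{b,c,d})\{b,c,d} ⊢ deadlocked
  p3 = 0 ⊢ deadlocked
LTS(Q): 4 reachable states
  q0 = rec X. c.a.0 + d.X\{b,c,d} ⊢ =c=> q1, =d=> q2
  q1 = a.0 ⊢ =a=> q3
  q2 = (rec X. c.a.0 + d.X\{b,c,d})\{b,c,d} ⊢ deadlocked
  q3 = 0 ⊢ deadlocked
Coarsest stable partition (strong bisimilarity classes):
  B0 = {p0, q0}
  B1 = {p2, p3, q2, q3}
  B2 = {p1, q1}
p0 ∈ B0, q0 ∈ B0 → same block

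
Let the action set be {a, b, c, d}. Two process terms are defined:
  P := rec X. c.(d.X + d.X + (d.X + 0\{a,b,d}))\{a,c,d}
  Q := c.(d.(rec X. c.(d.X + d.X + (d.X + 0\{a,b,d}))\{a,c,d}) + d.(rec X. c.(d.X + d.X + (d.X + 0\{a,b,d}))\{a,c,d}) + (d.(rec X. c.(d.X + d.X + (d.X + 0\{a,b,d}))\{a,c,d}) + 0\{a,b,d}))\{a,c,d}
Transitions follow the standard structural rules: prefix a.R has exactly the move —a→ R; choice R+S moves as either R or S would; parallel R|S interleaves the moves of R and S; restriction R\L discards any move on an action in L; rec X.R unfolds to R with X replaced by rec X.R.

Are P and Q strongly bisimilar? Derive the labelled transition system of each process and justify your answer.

Reachable graph of P (2 states):
  p0 = rec X. c.(d.X + d.X + (d.X + 0\{a,b,d}))\{a,c,d} :: —c→ p1
  p1 = (d.(rec X. c.(d.X + d.X + (d.X + 0\{a,b,d}))\{a,c,d}) + d.(rec X. c.(d.X + d.X + (d.X + 0\{a,b,d}))\{a,c,d}) + (d.(rec X. c.(d.X + d.X + (d.X + 0\{a,b,d}))\{a,c,d}) + 0\{a,b,d}))\{a,c,d} :: ·
Reachable graph of Q (2 states):
  q0 = c.(d.(rec X. c.(d.X + d.X + (d.X + 0\{a,b,d}))\{a,c,d}) + d.(rec X. c.(d.X + d.X + (d.X + 0\{a,b,d}))\{a,c,d}) + (d.(rec X. c.(d.X + d.X + (d.X + 0\{a,b,d}))\{a,c,d}) + 0\{a,b,d}))\{a,c,d} :: —c→ q1
  q1 = (d.(rec X. c.(d.X + d.X + (d.X + 0\{a,b,d}))\{a,c,d}) + d.(rec X. c.(d.X + d.X + (d.X + 0\{a,b,d}))\{a,c,d}) + (d.(rec X. c.(d.X + d.X + (d.X + 0\{a,b,d}))\{a,c,d}) + 0\{a,b,d}))\{a,c,d} :: ·
Coarsest stable partition (strong bisimilarity classes):
  B0 = {p0, q0}
  B1 = {p1, q1}
p0 ∈ B0, q0 ∈ B0 → same block

bisimilar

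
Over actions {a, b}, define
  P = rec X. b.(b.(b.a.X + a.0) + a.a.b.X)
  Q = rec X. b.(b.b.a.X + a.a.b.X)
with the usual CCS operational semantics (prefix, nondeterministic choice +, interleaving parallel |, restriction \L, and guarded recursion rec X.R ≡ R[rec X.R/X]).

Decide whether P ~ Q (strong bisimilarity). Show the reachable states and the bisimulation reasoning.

Reachable graph of P (7 states):
  s0 = rec X. b.(b.(b.a.X + a.0) + a.a.b.X) → --b--▸ s1
  s1 = b.(b.a.(rec X. b.(b.(b.a.X + a.0) + a.a.b.X)) + a.0) + a.a.b.(rec X. b.(b.(b.a.X + a.0) + a.a.b.X)) → --a--▸ s2, --b--▸ s3
  s2 = a.b.(rec X. b.(b.(b.a.X + a.0) + a.a.b.X)) → --a--▸ s4
  s3 = b.a.(rec X. b.(b.(b.a.X + a.0) + a.a.b.X)) + a.0 → --a--▸ s5, --b--▸ s6
  s4 = b.(rec X. b.(b.(b.a.X + a.0) + a.a.b.X)) → --b--▸ s0
  s5 = 0 → deadlocked
  s6 = a.(rec X. b.(b.(b.a.X + a.0) + a.a.b.X)) → --a--▸ s0
Reachable graph of Q (6 states):
  t0 = rec X. b.(b.b.a.X + a.a.b.X) → --b--▸ t1
  t1 = b.b.a.(rec X. b.(b.b.a.X + a.a.b.X)) + a.a.b.(rec X. b.(b.b.a.X + a.a.b.X)) → --a--▸ t2, --b--▸ t3
  t2 = a.b.(rec X. b.(b.b.a.X + a.a.b.X)) → --a--▸ t4
  t3 = b.a.(rec X. b.(b.b.a.X + a.a.b.X)) → --b--▸ t5
  t4 = b.(rec X. b.(b.b.a.X + a.a.b.X)) → --b--▸ t0
  t5 = a.(rec X. b.(b.b.a.X + a.a.b.X)) → --a--▸ t0
Partition-refinement fixed point:
  B0 = {s0}
  B1 = {s1}
  B2 = {s3}
  B3 = {s5}
  B4 = {s6}
  B5 = {s2}
  B6 = {s4}
  B7 = {t0}
  B8 = {t1}
  B9 = {t3}
  B10 = {t5}
  B11 = {t2}
  B12 = {t4}
s0 ∈ B0, t0 ∈ B7 → different blocks

NO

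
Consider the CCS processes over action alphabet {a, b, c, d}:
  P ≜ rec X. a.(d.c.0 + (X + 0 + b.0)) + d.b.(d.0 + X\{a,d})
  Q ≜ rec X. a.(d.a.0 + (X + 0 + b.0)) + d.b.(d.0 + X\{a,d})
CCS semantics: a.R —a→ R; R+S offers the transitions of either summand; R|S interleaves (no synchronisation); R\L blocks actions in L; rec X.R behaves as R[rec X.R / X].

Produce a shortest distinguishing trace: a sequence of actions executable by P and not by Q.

LTS(P): 6 reachable states
  p0 = rec X. a.(d.c.0 + (X + 0 + b.0)) + d.b.(d.0 + X\{a,d}) | -a-> p1, -d-> p2
  p1 = d.c.0 + ((rec X. a.(d.c.0 + (X + 0 + b.0)) + d.b.(d.0 + X\{a,d})) + 0 + b.0) | -a-> p1, -b-> p3, -d-> p2, -d-> p4
  p2 = b.(d.0 + (rec X. a.(d.c.0 + (X + 0 + b.0)) + d.b.(d.0 + X\{a,d}))\{a,d}) | -b-> p5
  p3 = 0 | stopped
  p4 = c.0 | -c-> p3
  p5 = d.0 + (rec X. a.(d.c.0 + (X + 0 + b.0)) + d.b.(d.0 + X\{a,d}))\{a,d} | -d-> p3
LTS(Q): 6 reachable states
  q0 = rec X. a.(d.a.0 + (X + 0 + b.0)) + d.b.(d.0 + X\{a,d}) | -a-> q1, -d-> q2
  q1 = d.a.0 + ((rec X. a.(d.a.0 + (X + 0 + b.0)) + d.b.(d.0 + X\{a,d})) + 0 + b.0) | -a-> q1, -b-> q3, -d-> q2, -d-> q4
  q2 = b.(d.0 + (rec X. a.(d.a.0 + (X + 0 + b.0)) + d.b.(d.0 + X\{a,d}))\{a,d}) | -b-> q5
  q3 = 0 | stopped
  q4 = a.0 | -a-> q3
  q5 = d.0 + (rec X. a.(d.a.0 + (X + 0 + b.0)) + d.b.(d.0 + X\{a,d}))\{a,d} | -d-> q3
Trace ⟨adc⟩ through P, begin at {p0}:
  step 1 (a): {p1}
  step 2 (d): {p2, p4}
  step 3 (c): {p3}
  ✓ P
Trace ⟨adc⟩ through Q, begin at {q0}:
  step 1 (a): {q1}
  step 2 (d): {q2, q4}
  step 3 (c): no successor for Q

adc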